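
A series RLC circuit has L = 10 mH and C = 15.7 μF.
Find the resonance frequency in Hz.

Step 1 — Resonance condition Im(Z)=0 gives ω₀ = 1/√(LC).
Step 2 — ω₀ = 1/√(0.01·1.57e-05) = 2524 rad/s.
Step 3 — f₀ = ω₀/(2π) = 401.7 Hz.

f₀ = 401.7 Hz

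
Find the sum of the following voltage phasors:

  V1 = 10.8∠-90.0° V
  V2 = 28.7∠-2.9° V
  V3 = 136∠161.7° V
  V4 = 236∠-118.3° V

Step 1 — Convert each phasor to rectangular form:
  V1 = 10.8·(cos(-90.0°) + j·sin(-90.0°)) = 0 - j10.8 V
  V2 = 28.7·(cos(-2.9°) + j·sin(-2.9°)) = 28.66 - j1.452 V
  V3 = 136·(cos(161.7°) + j·sin(161.7°)) = -129.1 + j42.7 V
  V4 = 236·(cos(-118.3°) + j·sin(-118.3°)) = -111.9 - j207.8 V
Step 2 — Sum components: V_total = -212.3 - j177.3 V.
Step 3 — Convert to polar: |V_total| = 276.7 V, ∠V_total = -140.1°.

V_total = 276.7∠-140.1° V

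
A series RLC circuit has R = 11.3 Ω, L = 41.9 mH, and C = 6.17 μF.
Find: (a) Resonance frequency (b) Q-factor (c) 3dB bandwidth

Step 1 — Resonance: ω₀ = 1/√(LC) = 1/√(0.0419·6.17e-06) = 1967 rad/s.
Step 2 — f₀ = ω₀/(2π) = 313 Hz.
Step 3 — Series Q: Q = ω₀L/R = 1967·0.0419/11.3 = 7.293.
Step 4 — Bandwidth: Δω = ω₀/Q = 269.7 rad/s; BW = Δω/(2π) = 42.92 Hz.

(a) f₀ = 313 Hz  (b) Q = 7.293  (c) BW = 42.92 Hz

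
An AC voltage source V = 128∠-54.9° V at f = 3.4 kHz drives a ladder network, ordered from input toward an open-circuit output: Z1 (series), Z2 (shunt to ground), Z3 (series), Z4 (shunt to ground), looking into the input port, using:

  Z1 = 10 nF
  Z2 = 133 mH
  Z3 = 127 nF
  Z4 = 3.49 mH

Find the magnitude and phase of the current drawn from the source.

Step 1 — Angular frequency: ω = 2π·f = 2π·3400 = 2.136e+04 rad/s.
Step 2 — Component impedances:
  Z1: Z = 1/(jωC) = -j/(ω·C) = 0 - j4681 Ω
  Z2: Z = jωL = j·2.136e+04·0.133 = 0 + j2841 Ω
  Z3: Z = 1/(jωC) = -j/(ω·C) = 0 - j368.6 Ω
  Z4: Z = jωL = j·2.136e+04·0.00349 = 0 + j74.56 Ω
Step 3 — Ladder network (open output): work backward from the far end, alternating series and parallel combinations. Z_in = 0 - j5009 Ω = 5009∠-90.0° Ω.
Step 4 — Source phasor: V = 128∠-54.9° V = 73.6 - j104.7 V.
Step 5 — Ohm's law: I = V / Z_total = (73.6 - j104.7) / (0 - j5009) = 0.02091 + j0.01469 A.
Step 6 — Convert to polar: |I| = 0.02555 A, ∠I = 35.1°.

I = 0.02555∠35.1° A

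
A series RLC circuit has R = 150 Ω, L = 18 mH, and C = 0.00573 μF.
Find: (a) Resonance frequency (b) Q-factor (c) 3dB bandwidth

Step 1 — Resonance: ω₀ = 1/√(LC) = 1/√(0.018·5.73e-09) = 9.847e+04 rad/s.
Step 2 — f₀ = ω₀/(2π) = 1.567e+04 Hz.
Step 3 — Series Q: Q = ω₀L/R = 9.847e+04·0.018/150 = 11.82.
Step 4 — Bandwidth: Δω = ω₀/Q = 8333 rad/s; BW = Δω/(2π) = 1326 Hz.

(a) f₀ = 1.567e+04 Hz  (b) Q = 11.82  (c) BW = 1326 Hz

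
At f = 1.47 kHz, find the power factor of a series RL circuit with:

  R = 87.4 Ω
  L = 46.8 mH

Step 1 — Angular frequency: ω = 2π·f = 2π·1470 = 9236 rad/s.
Step 2 — Component impedances:
  R: Z = R = 87.4 Ω
  L: Z = jωL = j·9236·0.0468 = 0 + j432.3 Ω
Step 3 — Series combination: Z_total = R + L = 87.4 + j432.3 Ω = 441∠78.6° Ω.
Step 4 — Power factor: PF = cos(φ) = Re(Z)/|Z| = 87.4/441 = 0.1982.
Step 5 — Type: Im(Z) = 432.3 ⇒ lagging (phase φ = 78.6°).

PF = 0.1982 (lagging, φ = 78.6°)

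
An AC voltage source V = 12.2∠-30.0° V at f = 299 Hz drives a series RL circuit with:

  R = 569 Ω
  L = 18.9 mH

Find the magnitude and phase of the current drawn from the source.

Step 1 — Angular frequency: ω = 2π·f = 2π·299 = 1879 rad/s.
Step 2 — Component impedances:
  R: Z = R = 569 Ω
  L: Z = jωL = j·1879·0.0189 = 0 + j35.51 Ω
Step 3 — Series combination: Z_total = R + L = 569 + j35.51 Ω = 570.1∠3.6° Ω.
Step 4 — Source phasor: V = 12.2∠-30.0° V = 10.57 - j6.1 V.
Step 5 — Ohm's law: I = V / Z_total = (10.57 - j6.1) / (569 + j35.51) = 0.01783 - j0.01183 A.
Step 6 — Convert to polar: |I| = 0.0214 A, ∠I = -33.6°.

I = 0.0214∠-33.6° A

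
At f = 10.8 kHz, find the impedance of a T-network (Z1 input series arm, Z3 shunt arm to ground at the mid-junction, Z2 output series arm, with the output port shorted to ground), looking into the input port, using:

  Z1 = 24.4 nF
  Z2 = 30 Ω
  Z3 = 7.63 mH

Step 1 — Angular frequency: ω = 2π·f = 2π·1.08e+04 = 6.786e+04 rad/s.
Step 2 — Component impedances:
  Z1: Z = 1/(jωC) = -j/(ω·C) = 0 - j604 Ω
  Z2: Z = R = 30 Ω
  Z3: Z = jωL = j·6.786e+04·0.00763 = 0 + j517.8 Ω
Step 3 — With the output port shorted to ground, the output series arm Z2 runs from the junction to ground; the shunt arm Z3 also runs from the junction to ground. They appear in parallel: Z3 || Z2 = 29.9 + j1.732 Ω.
Step 4 — Series with input arm Z1: Z_in = Z1 + (Z3 || Z2) = 29.9 - j602.2 Ω = 603∠-87.2° Ω.

Z = 29.9 - j602.2 Ω = 603∠-87.2° Ω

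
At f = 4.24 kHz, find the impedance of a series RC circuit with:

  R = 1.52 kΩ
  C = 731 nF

Step 1 — Angular frequency: ω = 2π·f = 2π·4240 = 2.664e+04 rad/s.
Step 2 — Component impedances:
  R: Z = R = 1520 Ω
  C: Z = 1/(jωC) = -j/(ω·C) = 0 - j51.35 Ω
Step 3 — Series combination: Z_total = R + C = 1520 - j51.35 Ω = 1521∠-1.9° Ω.

Z = 1520 - j51.35 Ω = 1521∠-1.9° Ω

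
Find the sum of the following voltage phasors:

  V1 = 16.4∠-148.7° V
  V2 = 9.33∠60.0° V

Step 1 — Convert each phasor to rectangular form:
  V1 = 16.4·(cos(-148.7°) + j·sin(-148.7°)) = -14.01 - j8.52 V
  V2 = 9.33·(cos(60.0°) + j·sin(60.0°)) = 4.665 + j8.08 V
Step 2 — Sum components: V_total = -9.348 - j0.4401 V.
Step 3 — Convert to polar: |V_total| = 9.358 V, ∠V_total = -177.3°.

V_total = 9.358∠-177.3° V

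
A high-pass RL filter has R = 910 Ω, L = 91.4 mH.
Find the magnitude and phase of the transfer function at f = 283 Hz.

Step 1 — Angular frequency: ω = 2π·283 = 1778 rad/s.
Step 2 — Transfer function: H(jω) = jωL/(R + jωL).
Step 3 — Numerator jωL = j·162.5; denominator R + jωL = 910 + j162.5.
Step 4 — H = 0.03091 + j0.1731.
Step 5 — Magnitude: |H| = 0.1758 (-15.1 dB); phase: φ = 79.9°.

|H| = 0.1758 (-15.1 dB), φ = 79.9°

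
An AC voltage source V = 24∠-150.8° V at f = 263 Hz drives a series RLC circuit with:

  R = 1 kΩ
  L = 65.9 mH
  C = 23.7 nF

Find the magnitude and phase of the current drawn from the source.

Step 1 — Angular frequency: ω = 2π·f = 2π·263 = 1652 rad/s.
Step 2 — Component impedances:
  R: Z = R = 1000 Ω
  L: Z = jωL = j·1652·0.0659 = 0 + j108.9 Ω
  C: Z = 1/(jωC) = -j/(ω·C) = 0 - j2.553e+04 Ω
Step 3 — Series combination: Z_total = R + L + C = 1000 - j2.542e+04 Ω = 2.544e+04∠-87.7° Ω.
Step 4 — Source phasor: V = 24∠-150.8° V = -20.95 - j11.71 V.
Step 5 — Ohm's law: I = V / Z_total = (-20.95 - j11.71) / (1000 - j2.542e+04) = 0.0004274 - j0.0008408 A.
Step 6 — Convert to polar: |I| = 0.0009432 A, ∠I = -63.1°.

I = 0.0009432∠-63.1° A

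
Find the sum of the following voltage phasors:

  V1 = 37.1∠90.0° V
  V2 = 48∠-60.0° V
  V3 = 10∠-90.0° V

Step 1 — Convert each phasor to rectangular form:
  V1 = 37.1·(cos(90.0°) + j·sin(90.0°)) = 0 + j37.1 V
  V2 = 48·(cos(-60.0°) + j·sin(-60.0°)) = 24 - j41.57 V
  V3 = 10·(cos(-90.0°) + j·sin(-90.0°)) = 0 - j10 V
Step 2 — Sum components: V_total = 24 - j14.47 V.
Step 3 — Convert to polar: |V_total| = 28.02 V, ∠V_total = -31.1°.

V_total = 28.02∠-31.1° V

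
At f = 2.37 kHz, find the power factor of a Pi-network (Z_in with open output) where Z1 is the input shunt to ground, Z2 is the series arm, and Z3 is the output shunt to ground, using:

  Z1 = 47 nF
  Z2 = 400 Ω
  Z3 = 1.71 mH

Step 1 — Angular frequency: ω = 2π·f = 2π·2370 = 1.489e+04 rad/s.
Step 2 — Component impedances:
  Z1: Z = 1/(jωC) = -j/(ω·C) = 0 - j1429 Ω
  Z2: Z = R = 400 Ω
  Z3: Z = jωL = j·1.489e+04·0.00171 = 0 + j25.46 Ω
Step 3 — With open output, the series arm Z2 and the output shunt Z3 appear in series to ground: Z2 + Z3 = 400 + j25.46 Ω.
Step 4 — Parallel with input shunt Z1: Z_in = Z1 || (Z2 + Z3) = 383.5 - j83.38 Ω = 392.5∠-12.3° Ω.
Step 5 — Power factor: PF = cos(φ) = Re(Z)/|Z| = 383.49/392.45 = 0.9772.
Step 6 — Type: Im(Z) = -83.38 ⇒ leading (phase φ = -12.3°).

PF = 0.9772 (leading, φ = -12.3°)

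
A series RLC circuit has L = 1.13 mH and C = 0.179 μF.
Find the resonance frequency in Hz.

Step 1 — Resonance condition Im(Z)=0 gives ω₀ = 1/√(LC).
Step 2 — ω₀ = 1/√(0.00113·1.79e-07) = 7.031e+04 rad/s.
Step 3 — f₀ = ω₀/(2π) = 1.119e+04 Hz.

f₀ = 1.119e+04 Hz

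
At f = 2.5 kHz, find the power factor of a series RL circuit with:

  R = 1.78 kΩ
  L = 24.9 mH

Step 1 — Angular frequency: ω = 2π·f = 2π·2500 = 1.571e+04 rad/s.
Step 2 — Component impedances:
  R: Z = R = 1780 Ω
  L: Z = jωL = j·1.571e+04·0.0249 = 0 + j391.1 Ω
Step 3 — Series combination: Z_total = R + L = 1780 + j391.1 Ω = 1822∠12.4° Ω.
Step 4 — Power factor: PF = cos(φ) = Re(Z)/|Z| = 1780/1822.5 = 0.9767.
Step 5 — Type: Im(Z) = 391.1 ⇒ lagging (phase φ = 12.4°).

PF = 0.9767 (lagging, φ = 12.4°)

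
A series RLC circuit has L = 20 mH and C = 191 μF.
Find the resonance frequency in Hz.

Step 1 — Resonance condition Im(Z)=0 gives ω₀ = 1/√(LC).
Step 2 — ω₀ = 1/√(0.02·0.000191) = 511.6 rad/s.
Step 3 — f₀ = ω₀/(2π) = 81.43 Hz.

f₀ = 81.43 Hz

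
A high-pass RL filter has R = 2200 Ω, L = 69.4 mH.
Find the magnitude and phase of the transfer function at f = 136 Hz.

Step 1 — Angular frequency: ω = 2π·136 = 854.5 rad/s.
Step 2 — Transfer function: H(jω) = jωL/(R + jωL).
Step 3 — Numerator jωL = j·59.3; denominator R + jωL = 2200 + j59.3.
Step 4 — H = 0.0007261 + j0.02694.
Step 5 — Magnitude: |H| = 0.02695 (-31.4 dB); phase: φ = 88.5°.

|H| = 0.02695 (-31.4 dB), φ = 88.5°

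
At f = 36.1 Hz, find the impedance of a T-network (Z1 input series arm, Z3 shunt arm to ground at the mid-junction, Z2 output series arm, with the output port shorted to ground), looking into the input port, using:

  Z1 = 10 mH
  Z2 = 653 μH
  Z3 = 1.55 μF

Step 1 — Angular frequency: ω = 2π·f = 2π·36.1 = 226.8 rad/s.
Step 2 — Component impedances:
  Z1: Z = jωL = j·226.8·0.01 = 0 + j2.268 Ω
  Z2: Z = jωL = j·226.8·0.000653 = 0 + j0.1481 Ω
  Z3: Z = 1/(jωC) = -j/(ω·C) = 0 - j2844 Ω
Step 3 — With the output port shorted to ground, the output series arm Z2 runs from the junction to ground; the shunt arm Z3 also runs from the junction to ground. They appear in parallel: Z3 || Z2 = 0 + j0.1481 Ω.
Step 4 — Series with input arm Z1: Z_in = Z1 + (Z3 || Z2) = 0 + j2.416 Ω = 2.416∠90.0° Ω.

Z = 0 + j2.416 Ω = 2.416∠90.0° Ω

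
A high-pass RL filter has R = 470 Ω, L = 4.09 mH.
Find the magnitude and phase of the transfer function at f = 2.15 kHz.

Step 1 — Angular frequency: ω = 2π·2150 = 1.351e+04 rad/s.
Step 2 — Transfer function: H(jω) = jωL/(R + jωL).
Step 3 — Numerator jωL = j·55.25; denominator R + jωL = 470 + j55.25.
Step 4 — H = 0.01363 + j0.116.
Step 5 — Magnitude: |H| = 0.1168 (-18.7 dB); phase: φ = 83.3°.

|H| = 0.1168 (-18.7 dB), φ = 83.3°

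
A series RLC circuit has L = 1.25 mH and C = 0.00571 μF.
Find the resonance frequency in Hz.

Step 1 — Resonance condition Im(Z)=0 gives ω₀ = 1/√(LC).
Step 2 — ω₀ = 1/√(0.00125·5.71e-09) = 3.743e+05 rad/s.
Step 3 — f₀ = ω₀/(2π) = 5.957e+04 Hz.

f₀ = 5.957e+04 Hz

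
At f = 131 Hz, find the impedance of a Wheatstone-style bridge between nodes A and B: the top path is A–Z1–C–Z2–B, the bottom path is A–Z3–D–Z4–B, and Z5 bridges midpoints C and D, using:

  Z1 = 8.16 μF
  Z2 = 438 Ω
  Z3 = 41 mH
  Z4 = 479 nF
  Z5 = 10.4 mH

Step 1 — Angular frequency: ω = 2π·f = 2π·131 = 823.1 rad/s.
Step 2 — Component impedances:
  Z1: Z = 1/(jωC) = -j/(ω·C) = 0 - j148.9 Ω
  Z2: Z = R = 438 Ω
  Z3: Z = jωL = j·823.1·0.041 = 0 + j33.75 Ω
  Z4: Z = 1/(jωC) = -j/(ω·C) = 0 - j2536 Ω
  Z5: Z = jωL = j·823.1·0.0104 = 0 + j8.56 Ω
Step 3 — Bridge requires nodal analysis (the Z5 bridge couples midpoints C and D, so the two paths cannot be reduced to a simple series/parallel combination). Setting node B to ground and injecting 1 A at node A, the 3-node admittance system at A, C, D solves to V_A = Z_AB = 429.3 - j15.24 Ω = 429.5∠-2.0° Ω.

Z = 429.3 - j15.24 Ω = 429.5∠-2.0° Ω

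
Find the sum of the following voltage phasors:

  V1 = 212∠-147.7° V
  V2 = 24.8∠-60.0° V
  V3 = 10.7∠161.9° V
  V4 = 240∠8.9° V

Step 1 — Convert each phasor to rectangular form:
  V1 = 212·(cos(-147.7°) + j·sin(-147.7°)) = -179.2 - j113.3 V
  V2 = 24.8·(cos(-60.0°) + j·sin(-60.0°)) = 12.4 - j21.48 V
  V3 = 10.7·(cos(161.9°) + j·sin(161.9°)) = -10.17 + j3.324 V
  V4 = 240·(cos(8.9°) + j·sin(8.9°)) = 237.1 + j37.13 V
Step 2 — Sum components: V_total = 60.14 - j94.31 V.
Step 3 — Convert to polar: |V_total| = 111.9 V, ∠V_total = -57.5°.

V_total = 111.9∠-57.5° V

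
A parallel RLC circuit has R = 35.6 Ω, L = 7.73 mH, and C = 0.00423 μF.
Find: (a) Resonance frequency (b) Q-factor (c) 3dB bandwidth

Step 1 — Resonance: ω₀ = 1/√(LC) = 1/√(0.00773·4.23e-09) = 1.749e+05 rad/s.
Step 2 — f₀ = ω₀/(2π) = 2.783e+04 Hz.
Step 3 — Parallel Q: Q = R/(ω₀L) = 35.6/(1.749e+05·0.00773) = 0.02633.
Step 4 — Bandwidth: Δω = ω₀/Q = 6.641e+06 rad/s; BW = Δω/(2π) = 1.057e+06 Hz.

(a) f₀ = 2.783e+04 Hz  (b) Q = 0.02633  (c) BW = 1.057e+06 Hz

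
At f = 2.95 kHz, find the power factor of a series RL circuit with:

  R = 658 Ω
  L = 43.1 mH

Step 1 — Angular frequency: ω = 2π·f = 2π·2950 = 1.854e+04 rad/s.
Step 2 — Component impedances:
  R: Z = R = 658 Ω
  L: Z = jωL = j·1.854e+04·0.0431 = 0 + j798.9 Ω
Step 3 — Series combination: Z_total = R + L = 658 + j798.9 Ω = 1035∠50.5° Ω.
Step 4 — Power factor: PF = cos(φ) = Re(Z)/|Z| = 658/1034.97 = 0.6358.
Step 5 — Type: Im(Z) = 798.9 ⇒ lagging (phase φ = 50.5°).

PF = 0.6358 (lagging, φ = 50.5°)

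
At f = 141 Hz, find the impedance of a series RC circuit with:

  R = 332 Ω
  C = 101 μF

Step 1 — Angular frequency: ω = 2π·f = 2π·141 = 885.9 rad/s.
Step 2 — Component impedances:
  R: Z = R = 332 Ω
  C: Z = 1/(jωC) = -j/(ω·C) = 0 - j11.18 Ω
Step 3 — Series combination: Z_total = R + C = 332 - j11.18 Ω = 332.2∠-1.9° Ω.

Z = 332 - j11.18 Ω = 332.2∠-1.9° Ω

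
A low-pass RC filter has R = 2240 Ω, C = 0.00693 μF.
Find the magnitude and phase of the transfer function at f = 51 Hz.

Step 1 — Angular frequency: ω = 2π·51 = 320.4 rad/s.
Step 2 — Transfer function: H(jω) = 1/(1 + jωRC).
Step 3 — Denominator: 1 + jωRC = 1 + j·320.4·2240·6.93e-09 = 1 + j0.004974.
Step 4 — H = 1 - j0.004974.
Step 5 — Magnitude: |H| = 1 (-0.0 dB); phase: φ = -0.3°.

|H| = 1 (-0.0 dB), φ = -0.3°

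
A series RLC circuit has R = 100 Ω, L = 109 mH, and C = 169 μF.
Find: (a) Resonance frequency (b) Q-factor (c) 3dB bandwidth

Step 1 — Resonance condition Im(Z)=0 gives ω₀ = 1/√(LC).
Step 2 — ω₀ = 1/√(0.109·0.000169) = 233 rad/s.
Step 3 — f₀ = ω₀/(2π) = 37.08 Hz.
Step 4 — Series Q: Q = ω₀L/R = 233·0.109/100 = 0.254.
Step 5 — 3dB bandwidth: Δω = ω₀/Q = 917.4 rad/s; BW = Δω/(2π) = 146 Hz.

(a) f₀ = 37.08 Hz  (b) Q = 0.254  (c) BW = 146 Hz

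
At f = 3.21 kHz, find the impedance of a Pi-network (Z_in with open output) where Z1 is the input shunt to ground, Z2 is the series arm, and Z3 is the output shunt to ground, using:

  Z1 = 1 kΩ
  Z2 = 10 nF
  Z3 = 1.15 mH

Step 1 — Angular frequency: ω = 2π·f = 2π·3210 = 2.017e+04 rad/s.
Step 2 — Component impedances:
  Z1: Z = R = 1000 Ω
  Z2: Z = 1/(jωC) = -j/(ω·C) = 0 - j4958 Ω
  Z3: Z = jωL = j·2.017e+04·0.00115 = 0 + j23.19 Ω
Step 3 — With open output, the series arm Z2 and the output shunt Z3 appear in series to ground: Z2 + Z3 = 0 - j4935 Ω.
Step 4 — Parallel with input shunt Z1: Z_in = Z1 || (Z2 + Z3) = 960.6 - j194.6 Ω = 980.1∠-11.5° Ω.

Z = 960.6 - j194.6 Ω = 980.1∠-11.5° Ω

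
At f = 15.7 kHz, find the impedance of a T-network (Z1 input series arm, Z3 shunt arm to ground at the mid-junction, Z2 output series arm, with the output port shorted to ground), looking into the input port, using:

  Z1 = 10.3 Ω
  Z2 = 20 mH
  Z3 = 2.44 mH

Step 1 — Angular frequency: ω = 2π·f = 2π·1.57e+04 = 9.865e+04 rad/s.
Step 2 — Component impedances:
  Z1: Z = R = 10.3 Ω
  Z2: Z = jωL = j·9.865e+04·0.02 = 0 + j1973 Ω
  Z3: Z = jωL = j·9.865e+04·0.00244 = 0 + j240.7 Ω
Step 3 — With the output port shorted to ground, the output series arm Z2 runs from the junction to ground; the shunt arm Z3 also runs from the junction to ground. They appear in parallel: Z3 || Z2 = 0 + j214.5 Ω.
Step 4 — Series with input arm Z1: Z_in = Z1 + (Z3 || Z2) = 10.3 + j214.5 Ω = 214.8∠87.3° Ω.

Z = 10.3 + j214.5 Ω = 214.8∠87.3° Ω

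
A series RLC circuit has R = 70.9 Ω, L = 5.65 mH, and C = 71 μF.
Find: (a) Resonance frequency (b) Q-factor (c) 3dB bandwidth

Step 1 — Resonance condition Im(Z)=0 gives ω₀ = 1/√(LC).
Step 2 — ω₀ = 1/√(0.00565·7.1e-05) = 1579 rad/s.
Step 3 — f₀ = ω₀/(2π) = 251.3 Hz.
Step 4 — Series Q: Q = ω₀L/R = 1579·0.00565/70.9 = 0.1258.
Step 5 — 3dB bandwidth: Δω = ω₀/Q = 1.255e+04 rad/s; BW = Δω/(2π) = 1997 Hz.

(a) f₀ = 251.3 Hz  (b) Q = 0.1258  (c) BW = 1997 Hz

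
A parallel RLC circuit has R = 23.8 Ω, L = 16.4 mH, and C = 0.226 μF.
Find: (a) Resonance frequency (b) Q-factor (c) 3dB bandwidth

Step 1 — Resonance: ω₀ = 1/√(LC) = 1/√(0.0164·2.26e-07) = 1.643e+04 rad/s.
Step 2 — f₀ = ω₀/(2π) = 2614 Hz.
Step 3 — Parallel Q: Q = R/(ω₀L) = 23.8/(1.643e+04·0.0164) = 0.08835.
Step 4 — Bandwidth: Δω = ω₀/Q = 1.859e+05 rad/s; BW = Δω/(2π) = 2.959e+04 Hz.

(a) f₀ = 2614 Hz  (b) Q = 0.08835  (c) BW = 2.959e+04 Hz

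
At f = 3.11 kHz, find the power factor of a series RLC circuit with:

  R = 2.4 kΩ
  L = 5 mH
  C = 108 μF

Step 1 — Angular frequency: ω = 2π·f = 2π·3110 = 1.954e+04 rad/s.
Step 2 — Component impedances:
  R: Z = R = 2400 Ω
  L: Z = jωL = j·1.954e+04·0.005 = 0 + j97.7 Ω
  C: Z = 1/(jωC) = -j/(ω·C) = 0 - j0.4738 Ω
Step 3 — Series combination: Z_total = R + L + C = 2400 + j97.23 Ω = 2402∠2.3° Ω.
Step 4 — Power factor: PF = cos(φ) = Re(Z)/|Z| = 2400/2402 = 0.9992.
Step 5 — Type: Im(Z) = 97.23 ⇒ lagging (phase φ = 2.3°).

PF = 0.9992 (lagging, φ = 2.3°)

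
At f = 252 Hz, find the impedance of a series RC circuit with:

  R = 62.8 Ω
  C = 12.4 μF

Step 1 — Angular frequency: ω = 2π·f = 2π·252 = 1583 rad/s.
Step 2 — Component impedances:
  R: Z = R = 62.8 Ω
  C: Z = 1/(jωC) = -j/(ω·C) = 0 - j50.93 Ω
Step 3 — Series combination: Z_total = R + C = 62.8 - j50.93 Ω = 80.86∠-39.0° Ω.

Z = 62.8 - j50.93 Ω = 80.86∠-39.0° Ω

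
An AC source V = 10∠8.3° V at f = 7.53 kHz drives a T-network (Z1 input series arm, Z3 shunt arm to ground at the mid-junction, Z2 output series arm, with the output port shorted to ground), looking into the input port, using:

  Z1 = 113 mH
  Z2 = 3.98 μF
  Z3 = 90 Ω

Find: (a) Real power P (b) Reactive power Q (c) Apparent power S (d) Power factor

Step 1 — Angular frequency: ω = 2π·f = 2π·7530 = 4.731e+04 rad/s.
Step 2 — Component impedances:
  Z1: Z = jωL = j·4.731e+04·0.113 = 0 + j5346 Ω
  Z2: Z = 1/(jωC) = -j/(ω·C) = 0 - j5.311 Ω
  Z3: Z = R = 90 Ω
Step 3 — With the output port shorted to ground, the output series arm Z2 runs from the junction to ground; the shunt arm Z3 also runs from the junction to ground. They appear in parallel: Z3 || Z2 = 0.3123 - j5.292 Ω.
Step 4 — Series with input arm Z1: Z_in = Z1 + (Z3 || Z2) = 0.3123 + j5341 Ω = 5341∠90.0° Ω.
Step 5 — Source phasor: V = 10∠8.3° V = 9.895 + j1.444 V.
Step 6 — Current: I = V / Z = 0.0002704 - j0.001853 A = 0.001872∠-81.7° A.
Step 7 — Complex power: S = V·I* = 1.095e-06 + j0.01872 VA.
Step 8 — Real power: P = Re(S) = 1.095e-06 W.
Step 9 — Reactive power: Q = Im(S) = 0.01872 VAR.
Step 10 — Apparent power: |S| = 0.01872 VA.
Step 11 — Power factor: PF = P/|S| = 5.847e-05 (lagging).

(a) P = 1.095e-06 W  (b) Q = 0.01872 VAR  (c) S = 0.01872 VA  (d) PF = 5.847e-05 (lagging)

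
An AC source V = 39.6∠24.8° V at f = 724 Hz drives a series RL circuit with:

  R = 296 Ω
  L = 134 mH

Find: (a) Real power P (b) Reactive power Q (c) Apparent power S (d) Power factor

Step 1 — Angular frequency: ω = 2π·f = 2π·724 = 4549 rad/s.
Step 2 — Component impedances:
  R: Z = R = 296 Ω
  L: Z = jωL = j·4549·0.134 = 0 + j609.6 Ω
Step 3 — Series combination: Z_total = R + L = 296 + j609.6 Ω = 677.6∠64.1° Ω.
Step 4 — Source phasor: V = 39.6∠24.8° V = 35.95 + j16.61 V.
Step 5 — Current: I = V / Z = 0.04522 - j0.03701 A = 0.05844∠-39.3° A.
Step 6 — Complex power: S = V·I* = 1.011 + j2.082 VA.
Step 7 — Real power: P = Re(S) = 1.011 W.
Step 8 — Reactive power: Q = Im(S) = 2.082 VAR.
Step 9 — Apparent power: |S| = 2.314 VA.
Step 10 — Power factor: PF = P/|S| = 0.4368 (lagging).

(a) P = 1.011 W  (b) Q = 2.082 VAR  (c) S = 2.314 VA  (d) PF = 0.4368 (lagging)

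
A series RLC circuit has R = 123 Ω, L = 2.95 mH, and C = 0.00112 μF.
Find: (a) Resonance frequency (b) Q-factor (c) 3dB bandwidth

Step 1 — Resonance: ω₀ = 1/√(LC) = 1/√(0.00295·1.12e-09) = 5.501e+05 rad/s.
Step 2 — f₀ = ω₀/(2π) = 8.756e+04 Hz.
Step 3 — Series Q: Q = ω₀L/R = 5.501e+05·0.00295/123 = 13.19.
Step 4 — Bandwidth: Δω = ω₀/Q = 4.169e+04 rad/s; BW = Δω/(2π) = 6636 Hz.

(a) f₀ = 8.756e+04 Hz  (b) Q = 13.19  (c) BW = 6636 Hz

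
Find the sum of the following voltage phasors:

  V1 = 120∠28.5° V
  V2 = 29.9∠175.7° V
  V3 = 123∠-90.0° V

Step 1 — Convert each phasor to rectangular form:
  V1 = 120·(cos(28.5°) + j·sin(28.5°)) = 105.5 + j57.26 V
  V2 = 29.9·(cos(175.7°) + j·sin(175.7°)) = -29.82 + j2.242 V
  V3 = 123·(cos(-90.0°) + j·sin(-90.0°)) = 0 - j123 V
Step 2 — Sum components: V_total = 75.64 - j63.5 V.
Step 3 — Convert to polar: |V_total| = 98.76 V, ∠V_total = -40.0°.

V_total = 98.76∠-40.0° V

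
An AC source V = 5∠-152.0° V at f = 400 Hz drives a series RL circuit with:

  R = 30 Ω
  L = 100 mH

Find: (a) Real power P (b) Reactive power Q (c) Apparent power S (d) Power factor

Step 1 — Angular frequency: ω = 2π·f = 2π·400 = 2513 rad/s.
Step 2 — Component impedances:
  R: Z = R = 30 Ω
  L: Z = jωL = j·2513·0.1 = 0 + j251.3 Ω
Step 3 — Series combination: Z_total = R + L = 30 + j251.3 Ω = 253.1∠83.2° Ω.
Step 4 — Source phasor: V = 5∠-152.0° V = -4.415 - j2.347 V.
Step 5 — Current: I = V / Z = -0.01128 + j0.01622 A = 0.01975∠124.8° A.
Step 6 — Complex power: S = V·I* = 0.01171 + j0.09807 VA.
Step 7 — Real power: P = Re(S) = 0.01171 W.
Step 8 — Reactive power: Q = Im(S) = 0.09807 VAR.
Step 9 — Apparent power: |S| = 0.09877 VA.
Step 10 — Power factor: PF = P/|S| = 0.1185 (lagging).

(a) P = 0.01171 W  (b) Q = 0.09807 VAR  (c) S = 0.09877 VA  (d) PF = 0.1185 (lagging)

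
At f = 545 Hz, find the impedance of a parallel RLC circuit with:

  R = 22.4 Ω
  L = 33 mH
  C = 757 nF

Step 1 — Angular frequency: ω = 2π·f = 2π·545 = 3424 rad/s.
Step 2 — Component impedances:
  R: Z = R = 22.4 Ω
  L: Z = jωL = j·3424·0.033 = 0 + j113 Ω
  C: Z = 1/(jωC) = -j/(ω·C) = 0 - j385.8 Ω
Step 3 — Parallel combination: 1/Z_total = 1/R + 1/L + 1/C; Z_total = 21.97 + j3.079 Ω = 22.18∠8.0° Ω.

Z = 21.97 + j3.079 Ω = 22.18∠8.0° Ω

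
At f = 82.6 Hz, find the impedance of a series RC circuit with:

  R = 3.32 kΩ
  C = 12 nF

Step 1 — Angular frequency: ω = 2π·f = 2π·82.6 = 519 rad/s.
Step 2 — Component impedances:
  R: Z = R = 3320 Ω
  C: Z = 1/(jωC) = -j/(ω·C) = 0 - j1.606e+05 Ω
Step 3 — Series combination: Z_total = R + C = 3320 - j1.606e+05 Ω = 1.606e+05∠-88.8° Ω.

Z = 3320 - j1.606e+05 Ω = 1.606e+05∠-88.8° Ω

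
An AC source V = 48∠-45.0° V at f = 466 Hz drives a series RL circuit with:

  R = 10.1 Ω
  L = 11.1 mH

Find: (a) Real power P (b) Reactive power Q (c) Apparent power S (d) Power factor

Step 1 — Angular frequency: ω = 2π·f = 2π·466 = 2928 rad/s.
Step 2 — Component impedances:
  R: Z = R = 10.1 Ω
  L: Z = jωL = j·2928·0.0111 = 0 + j32.5 Ω
Step 3 — Series combination: Z_total = R + L = 10.1 + j32.5 Ω = 34.03∠72.7° Ω.
Step 4 — Source phasor: V = 48∠-45.0° V = 33.94 - j33.94 V.
Step 5 — Current: I = V / Z = -0.6564 - j1.248 A = 1.41∠-117.7° A.
Step 6 — Complex power: S = V·I* = 20.09 + j64.65 VA.
Step 7 — Real power: P = Re(S) = 20.09 W.
Step 8 — Reactive power: Q = Im(S) = 64.65 VAR.
Step 9 — Apparent power: |S| = 67.7 VA.
Step 10 — Power factor: PF = P/|S| = 0.2968 (lagging).

(a) P = 20.09 W  (b) Q = 64.65 VAR  (c) S = 67.7 VA  (d) PF = 0.2968 (lagging)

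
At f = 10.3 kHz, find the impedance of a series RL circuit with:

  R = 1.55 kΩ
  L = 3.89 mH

Step 1 — Angular frequency: ω = 2π·f = 2π·1.03e+04 = 6.472e+04 rad/s.
Step 2 — Component impedances:
  R: Z = R = 1550 Ω
  L: Z = jωL = j·6.472e+04·0.00389 = 0 + j251.7 Ω
Step 3 — Series combination: Z_total = R + L = 1550 + j251.7 Ω = 1570∠9.2° Ω.

Z = 1550 + j251.7 Ω = 1570∠9.2° Ω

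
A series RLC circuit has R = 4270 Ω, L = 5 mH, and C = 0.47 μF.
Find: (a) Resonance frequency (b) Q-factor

Step 1 — Resonance condition Im(Z)=0 gives ω₀ = 1/√(LC).
Step 2 — ω₀ = 1/√(0.005·4.7e-07) = 2.063e+04 rad/s.
Step 3 — f₀ = ω₀/(2π) = 3283 Hz.
Step 4 — Series Q: Q = ω₀L/R = 2.063e+04·0.005/4270 = 0.02416.

(a) f₀ = 3283 Hz  (b) Q = 0.02416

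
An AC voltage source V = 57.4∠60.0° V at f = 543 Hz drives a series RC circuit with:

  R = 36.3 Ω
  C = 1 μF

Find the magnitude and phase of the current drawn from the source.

Step 1 — Angular frequency: ω = 2π·f = 2π·543 = 3412 rad/s.
Step 2 — Component impedances:
  R: Z = R = 36.3 Ω
  C: Z = 1/(jωC) = -j/(ω·C) = 0 - j293.1 Ω
Step 3 — Series combination: Z_total = R + C = 36.3 - j293.1 Ω = 295.3∠-82.9° Ω.
Step 4 — Source phasor: V = 57.4∠60.0° V = 28.7 + j49.71 V.
Step 5 — Ohm's law: I = V / Z_total = (28.7 + j49.71) / (36.3 - j293.1) = -0.1551 + j0.1171 A.
Step 6 — Convert to polar: |I| = 0.1944 A, ∠I = 142.9°.

I = 0.1944∠142.9° A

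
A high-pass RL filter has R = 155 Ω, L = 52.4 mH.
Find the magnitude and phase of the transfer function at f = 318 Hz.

Step 1 — Angular frequency: ω = 2π·318 = 1998 rad/s.
Step 2 — Transfer function: H(jω) = jωL/(R + jωL).
Step 3 — Numerator jωL = j·104.7; denominator R + jωL = 155 + j104.7.
Step 4 — H = 0.3133 + j0.4638.
Step 5 — Magnitude: |H| = 0.5597 (-5.0 dB); phase: φ = 56.0°.

|H| = 0.5597 (-5.0 dB), φ = 56.0°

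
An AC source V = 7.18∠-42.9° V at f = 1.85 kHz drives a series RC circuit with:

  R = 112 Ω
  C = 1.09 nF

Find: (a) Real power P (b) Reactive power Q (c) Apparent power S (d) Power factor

Step 1 — Angular frequency: ω = 2π·f = 2π·1850 = 1.162e+04 rad/s.
Step 2 — Component impedances:
  R: Z = R = 112 Ω
  C: Z = 1/(jωC) = -j/(ω·C) = 0 - j7.893e+04 Ω
Step 3 — Series combination: Z_total = R + C = 112 - j7.893e+04 Ω = 7.893e+04∠-89.9° Ω.
Step 4 — Source phasor: V = 7.18∠-42.9° V = 5.26 - j4.888 V.
Step 5 — Current: I = V / Z = 6.202e-05 + j6.655e-05 A = 9.097e-05∠47.0° A.
Step 6 — Complex power: S = V·I* = 9.269e-07 - j0.0006532 VA.
Step 7 — Real power: P = Re(S) = 9.269e-07 W.
Step 8 — Reactive power: Q = Im(S) = -0.0006532 VAR.
Step 9 — Apparent power: |S| = 0.0006532 VA.
Step 10 — Power factor: PF = P/|S| = 0.001419 (leading).

(a) P = 9.269e-07 W  (b) Q = -0.0006532 VAR  (c) S = 0.0006532 VA  (d) PF = 0.001419 (leading)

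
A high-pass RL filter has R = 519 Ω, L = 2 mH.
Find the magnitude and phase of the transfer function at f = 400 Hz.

Step 1 — Angular frequency: ω = 2π·400 = 2513 rad/s.
Step 2 — Transfer function: H(jω) = jωL/(R + jωL).
Step 3 — Numerator jωL = j·5.027; denominator R + jωL = 519 + j5.027.
Step 4 — H = 9.379e-05 + j0.009684.
Step 5 — Magnitude: |H| = 0.009685 (-40.3 dB); phase: φ = 89.4°.

|H| = 0.009685 (-40.3 dB), φ = 89.4°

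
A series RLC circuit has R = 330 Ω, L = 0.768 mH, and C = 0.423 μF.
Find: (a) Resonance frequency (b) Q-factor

Step 1 — Resonance condition Im(Z)=0 gives ω₀ = 1/√(LC).
Step 2 — ω₀ = 1/√(0.000768·4.23e-07) = 5.548e+04 rad/s.
Step 3 — f₀ = ω₀/(2π) = 8830 Hz.
Step 4 — Series Q: Q = ω₀L/R = 5.548e+04·0.000768/330 = 0.1291.

(a) f₀ = 8830 Hz  (b) Q = 0.1291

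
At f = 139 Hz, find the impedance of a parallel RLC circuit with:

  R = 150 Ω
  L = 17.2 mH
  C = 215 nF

Step 1 — Angular frequency: ω = 2π·f = 2π·139 = 873.4 rad/s.
Step 2 — Component impedances:
  R: Z = R = 150 Ω
  L: Z = jωL = j·873.4·0.0172 = 0 + j15.02 Ω
  C: Z = 1/(jωC) = -j/(ω·C) = 0 - j5326 Ω
Step 3 — Parallel combination: 1/Z_total = 1/R + 1/L + 1/C; Z_total = 1.498 + j14.91 Ω = 14.99∠84.3° Ω.

Z = 1.498 + j14.91 Ω = 14.99∠84.3° Ω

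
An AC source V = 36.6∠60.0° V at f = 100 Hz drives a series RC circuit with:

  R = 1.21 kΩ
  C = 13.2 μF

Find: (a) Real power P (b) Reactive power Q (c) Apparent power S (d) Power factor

Step 1 — Angular frequency: ω = 2π·f = 2π·100 = 628.3 rad/s.
Step 2 — Component impedances:
  R: Z = R = 1210 Ω
  C: Z = 1/(jωC) = -j/(ω·C) = 0 - j120.6 Ω
Step 3 — Series combination: Z_total = R + C = 1210 - j120.6 Ω = 1216∠-5.7° Ω.
Step 4 — Source phasor: V = 36.6∠60.0° V = 18.3 + j31.7 V.
Step 5 — Current: I = V / Z = 0.01239 + j0.02743 A = 0.0301∠65.7° A.
Step 6 — Complex power: S = V·I* = 1.096 - j0.1092 VA.
Step 7 — Real power: P = Re(S) = 1.096 W.
Step 8 — Reactive power: Q = Im(S) = -0.1092 VAR.
Step 9 — Apparent power: |S| = 1.102 VA.
Step 10 — Power factor: PF = P/|S| = 0.9951 (leading).

(a) P = 1.096 W  (b) Q = -0.1092 VAR  (c) S = 1.102 VA  (d) PF = 0.9951 (leading)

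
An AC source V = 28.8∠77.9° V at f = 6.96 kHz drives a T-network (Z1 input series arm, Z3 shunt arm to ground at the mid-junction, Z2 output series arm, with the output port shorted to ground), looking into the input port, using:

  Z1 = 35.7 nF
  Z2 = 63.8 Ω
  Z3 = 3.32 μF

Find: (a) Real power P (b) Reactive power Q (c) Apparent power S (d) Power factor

Step 1 — Angular frequency: ω = 2π·f = 2π·6960 = 4.373e+04 rad/s.
Step 2 — Component impedances:
  Z1: Z = 1/(jωC) = -j/(ω·C) = 0 - j640.5 Ω
  Z2: Z = R = 63.8 Ω
  Z3: Z = 1/(jωC) = -j/(ω·C) = 0 - j6.888 Ω
Step 3 — With the output port shorted to ground, the output series arm Z2 runs from the junction to ground; the shunt arm Z3 also runs from the junction to ground. They appear in parallel: Z3 || Z2 = 0.735 - j6.808 Ω.
Step 4 — Series with input arm Z1: Z_in = Z1 + (Z3 || Z2) = 0.735 - j647.3 Ω = 647.3∠-89.9° Ω.
Step 5 — Source phasor: V = 28.8∠77.9° V = 6.037 + j28.16 V.
Step 6 — Current: I = V / Z = -0.04349 + j0.009375 A = 0.04449∠167.8° A.
Step 7 — Complex power: S = V·I* = 0.001455 - j1.281 VA.
Step 8 — Real power: P = Re(S) = 0.001455 W.
Step 9 — Reactive power: Q = Im(S) = -1.281 VAR.
Step 10 — Apparent power: |S| = 1.281 VA.
Step 11 — Power factor: PF = P/|S| = 0.001135 (leading).

(a) P = 0.001455 W  (b) Q = -1.281 VAR  (c) S = 1.281 VA  (d) PF = 0.001135 (leading)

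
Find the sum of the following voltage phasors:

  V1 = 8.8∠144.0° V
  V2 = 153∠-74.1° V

Step 1 — Convert each phasor to rectangular form:
  V1 = 8.8·(cos(144.0°) + j·sin(144.0°)) = -7.119 + j5.173 V
  V2 = 153·(cos(-74.1°) + j·sin(-74.1°)) = 41.92 - j147.1 V
Step 2 — Sum components: V_total = 34.8 - j142 V.
Step 3 — Convert to polar: |V_total| = 146.2 V, ∠V_total = -76.2°.

V_total = 146.2∠-76.2° V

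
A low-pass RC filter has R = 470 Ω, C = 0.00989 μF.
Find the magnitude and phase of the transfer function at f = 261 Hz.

Step 1 — Angular frequency: ω = 2π·261 = 1640 rad/s.
Step 2 — Transfer function: H(jω) = 1/(1 + jωRC).
Step 3 — Denominator: 1 + jωRC = 1 + j·1640·470·9.89e-09 = 1 + j0.007623.
Step 4 — H = 0.9999 - j0.007622.
Step 5 — Magnitude: |H| = 1 (-0.0 dB); phase: φ = -0.4°.

|H| = 1 (-0.0 dB), φ = -0.4°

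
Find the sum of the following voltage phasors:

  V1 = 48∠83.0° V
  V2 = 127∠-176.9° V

Step 1 — Convert each phasor to rectangular form:
  V1 = 48·(cos(83.0°) + j·sin(83.0°)) = 5.85 + j47.64 V
  V2 = 127·(cos(-176.9°) + j·sin(-176.9°)) = -126.8 - j6.868 V
Step 2 — Sum components: V_total = -121 + j40.77 V.
Step 3 — Convert to polar: |V_total| = 127.7 V, ∠V_total = 161.4°.

V_total = 127.7∠161.4° V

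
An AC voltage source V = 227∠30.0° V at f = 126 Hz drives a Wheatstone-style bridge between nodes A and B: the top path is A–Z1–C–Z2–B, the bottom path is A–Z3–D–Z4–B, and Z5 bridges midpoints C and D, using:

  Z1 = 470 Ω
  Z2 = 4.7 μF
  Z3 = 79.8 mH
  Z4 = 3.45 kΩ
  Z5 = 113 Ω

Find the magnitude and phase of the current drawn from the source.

Step 1 — Angular frequency: ω = 2π·f = 2π·126 = 791.7 rad/s.
Step 2 — Component impedances:
  Z1: Z = R = 470 Ω
  Z2: Z = 1/(jωC) = -j/(ω·C) = 0 - j268.8 Ω
  Z3: Z = jωL = j·791.7·0.0798 = 0 + j63.18 Ω
  Z4: Z = R = 3450 Ω
  Z5: Z = R = 113 Ω
Step 3 — Bridge requires nodal analysis (the Z5 bridge couples midpoints C and D, so the two paths cannot be reduced to a simple series/parallel combination). Setting node B to ground and injecting 1 A at node A, the 3-node admittance system at A, C, D solves to V_A = Z_AB = 113.9 - j212.6 Ω = 241.2∠-61.8° Ω.
Step 4 — Source phasor: V = 227∠30.0° V = 196.6 + j113.5 V.
Step 5 — Ohm's law: I = V / Z_total = (196.6 + j113.5) / (113.9 - j212.6) = -0.02978 + j0.9406 A.
Step 6 — Convert to polar: |I| = 0.941 A, ∠I = 91.8°.

I = 0.941∠91.8° A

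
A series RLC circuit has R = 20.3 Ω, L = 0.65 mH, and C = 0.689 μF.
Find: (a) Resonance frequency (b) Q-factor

Step 1 — Resonance condition Im(Z)=0 gives ω₀ = 1/√(LC).
Step 2 — ω₀ = 1/√(0.00065·6.89e-07) = 4.725e+04 rad/s.
Step 3 — f₀ = ω₀/(2π) = 7521 Hz.
Step 4 — Series Q: Q = ω₀L/R = 4.725e+04·0.00065/20.3 = 1.513.

(a) f₀ = 7521 Hz  (b) Q = 1.513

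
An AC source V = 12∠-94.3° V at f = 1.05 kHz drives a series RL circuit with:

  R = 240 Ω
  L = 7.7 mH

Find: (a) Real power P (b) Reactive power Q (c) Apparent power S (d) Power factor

Step 1 — Angular frequency: ω = 2π·f = 2π·1050 = 6597 rad/s.
Step 2 — Component impedances:
  R: Z = R = 240 Ω
  L: Z = jωL = j·6597·0.0077 = 0 + j50.8 Ω
Step 3 — Series combination: Z_total = R + L = 240 + j50.8 Ω = 245.3∠12.0° Ω.
Step 4 — Source phasor: V = 12∠-94.3° V = -0.8997 - j11.97 V.
Step 5 — Current: I = V / Z = -0.01369 - j0.04696 A = 0.04892∠-106.3° A.
Step 6 — Complex power: S = V·I* = 0.5743 + j0.1216 VA.
Step 7 — Real power: P = Re(S) = 0.5743 W.
Step 8 — Reactive power: Q = Im(S) = 0.1216 VAR.
Step 9 — Apparent power: |S| = 0.587 VA.
Step 10 — Power factor: PF = P/|S| = 0.9783 (lagging).

(a) P = 0.5743 W  (b) Q = 0.1216 VAR  (c) S = 0.587 VA  (d) PF = 0.9783 (lagging)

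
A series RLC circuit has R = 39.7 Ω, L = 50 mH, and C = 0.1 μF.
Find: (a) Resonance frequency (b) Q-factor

Step 1 — Resonance condition Im(Z)=0 gives ω₀ = 1/√(LC).
Step 2 — ω₀ = 1/√(0.05·1e-07) = 1.414e+04 rad/s.
Step 3 — f₀ = ω₀/(2π) = 2251 Hz.
Step 4 — Series Q: Q = ω₀L/R = 1.414e+04·0.05/39.7 = 17.81.

(a) f₀ = 2251 Hz  (b) Q = 17.81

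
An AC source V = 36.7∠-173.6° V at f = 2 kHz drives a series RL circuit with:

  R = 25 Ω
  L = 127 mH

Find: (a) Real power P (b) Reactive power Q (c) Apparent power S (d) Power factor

Step 1 — Angular frequency: ω = 2π·f = 2π·2000 = 1.257e+04 rad/s.
Step 2 — Component impedances:
  R: Z = R = 25 Ω
  L: Z = jωL = j·1.257e+04·0.127 = 0 + j1596 Ω
Step 3 — Series combination: Z_total = R + L = 25 + j1596 Ω = 1596∠89.1° Ω.
Step 4 — Source phasor: V = 36.7∠-173.6° V = -36.47 - j4.091 V.
Step 5 — Current: I = V / Z = -0.002921 + j0.02281 A = 0.02299∠97.3° A.
Step 6 — Complex power: S = V·I* = 0.01322 + j0.8437 VA.
Step 7 — Real power: P = Re(S) = 0.01322 W.
Step 8 — Reactive power: Q = Im(S) = 0.8437 VAR.
Step 9 — Apparent power: |S| = 0.8439 VA.
Step 10 — Power factor: PF = P/|S| = 0.01566 (lagging).

(a) P = 0.01322 W  (b) Q = 0.8437 VAR  (c) S = 0.8439 VA  (d) PF = 0.01566 (lagging)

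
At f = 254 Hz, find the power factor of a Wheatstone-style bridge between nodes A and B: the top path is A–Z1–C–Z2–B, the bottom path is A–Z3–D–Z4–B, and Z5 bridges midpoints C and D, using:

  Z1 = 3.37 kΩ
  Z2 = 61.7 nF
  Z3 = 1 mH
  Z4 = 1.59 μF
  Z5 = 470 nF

Step 1 — Angular frequency: ω = 2π·f = 2π·254 = 1596 rad/s.
Step 2 — Component impedances:
  Z1: Z = R = 3370 Ω
  Z2: Z = 1/(jωC) = -j/(ω·C) = 0 - j1.016e+04 Ω
  Z3: Z = jωL = j·1596·0.001 = 0 + j1.596 Ω
  Z4: Z = 1/(jωC) = -j/(ω·C) = 0 - j394.1 Ω
  Z5: Z = 1/(jωC) = -j/(ω·C) = 0 - j1333 Ω
Step 3 — Bridge requires nodal analysis (the Z5 bridge couples midpoints C and D, so the two paths cannot be reduced to a simple series/parallel combination). Setting node B to ground and injecting 1 A at node A, the 3-node admittance system at A, C, D solves to V_A = Z_AB = 0.4799 - j379.3 Ω = 379.3∠-89.9° Ω.
Step 4 — Power factor: PF = cos(φ) = Re(Z)/|Z| = 0.4799/379.3 = 0.001265.
Step 5 — Type: Im(Z) = -379.3 ⇒ leading (phase φ = -89.9°).

PF = 0.001265 (leading, φ = -89.9°)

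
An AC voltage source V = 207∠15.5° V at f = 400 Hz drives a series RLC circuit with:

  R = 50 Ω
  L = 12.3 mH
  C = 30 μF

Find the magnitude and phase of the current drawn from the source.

Step 1 — Angular frequency: ω = 2π·f = 2π·400 = 2513 rad/s.
Step 2 — Component impedances:
  R: Z = R = 50 Ω
  L: Z = jωL = j·2513·0.0123 = 0 + j30.91 Ω
  C: Z = 1/(jωC) = -j/(ω·C) = 0 - j13.26 Ω
Step 3 — Series combination: Z_total = R + L + C = 50 + j17.65 Ω = 53.02∠19.4° Ω.
Step 4 — Source phasor: V = 207∠15.5° V = 199.5 + j55.32 V.
Step 5 — Ohm's law: I = V / Z_total = (199.5 + j55.32) / (50 + j17.65) = 3.895 - j0.2685 A.
Step 6 — Convert to polar: |I| = 3.904 A, ∠I = -3.9°.

I = 3.904∠-3.9° A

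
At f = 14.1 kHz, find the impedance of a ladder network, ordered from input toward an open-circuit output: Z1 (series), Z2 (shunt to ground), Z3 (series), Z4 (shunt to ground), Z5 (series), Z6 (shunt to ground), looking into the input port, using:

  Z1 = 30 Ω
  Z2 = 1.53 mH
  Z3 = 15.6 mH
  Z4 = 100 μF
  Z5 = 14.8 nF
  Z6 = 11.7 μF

Step 1 — Angular frequency: ω = 2π·f = 2π·1.41e+04 = 8.859e+04 rad/s.
Step 2 — Component impedances:
  Z1: Z = R = 30 Ω
  Z2: Z = jωL = j·8.859e+04·0.00153 = 0 + j135.5 Ω
  Z3: Z = jωL = j·8.859e+04·0.0156 = 0 + j1382 Ω
  Z4: Z = 1/(jωC) = -j/(ω·C) = 0 - j0.1129 Ω
  Z5: Z = 1/(jωC) = -j/(ω·C) = 0 - j762.7 Ω
  Z6: Z = 1/(jωC) = -j/(ω·C) = 0 - j0.9648 Ω
Step 3 — Ladder network (open output): work backward from the far end, alternating series and parallel combinations. Z_in = 30 + j123.4 Ω = 127∠76.3° Ω.

Z = 30 + j123.4 Ω = 127∠76.3° Ω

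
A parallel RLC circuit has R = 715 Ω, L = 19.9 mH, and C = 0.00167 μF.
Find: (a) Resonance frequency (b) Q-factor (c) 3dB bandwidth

Step 1 — Resonance: ω₀ = 1/√(LC) = 1/√(0.0199·1.67e-09) = 1.735e+05 rad/s.
Step 2 — f₀ = ω₀/(2π) = 2.761e+04 Hz.
Step 3 — Parallel Q: Q = R/(ω₀L) = 715/(1.735e+05·0.0199) = 0.2071.
Step 4 — Bandwidth: Δω = ω₀/Q = 8.375e+05 rad/s; BW = Δω/(2π) = 1.333e+05 Hz.

(a) f₀ = 2.761e+04 Hz  (b) Q = 0.2071  (c) BW = 1.333e+05 Hz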